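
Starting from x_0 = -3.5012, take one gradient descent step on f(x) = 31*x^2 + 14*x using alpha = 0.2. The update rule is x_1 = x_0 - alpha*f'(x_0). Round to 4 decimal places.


We compute the gradient at x_0 and apply the update.
f'(x) = 62*x + 14
f'(-3.5012) = 62*-3.5012 + 14 = -203.0744
x_1 = -3.5012 - 0.2*-203.0744 = 37.1137


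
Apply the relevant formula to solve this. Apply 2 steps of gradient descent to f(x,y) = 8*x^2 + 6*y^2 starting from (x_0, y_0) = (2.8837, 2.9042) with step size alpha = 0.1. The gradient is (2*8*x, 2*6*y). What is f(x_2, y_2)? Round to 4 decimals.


Gradient descent on f(x,y) = 8*x^2 + 6*y^2.
Starting point: (2.8837, 2.9042), alpha = 0.1
Step 1: grad_x = 2*8*2.8837 = 46.1392, grad_y = 2*6*2.9042 = 34.8504
  x_1 = 2.8837 - 0.1*46.1392 = -1.7302
  y_1 = 2.9042 - 0.1*34.8504 = -0.5808
Step 2: grad_x = 2*8*-1.7302 = -27.6835, grad_y = 2*6*-0.5808 = -6.9701
  x_2 = -1.7302 - 0.1*-27.6835 = 1.0381
  y_2 = -0.5808 - 0.1*-6.9701 = 0.1162
f(1.0381, 0.1162) = 8*1.0381^2 + 6*0.1162^2 = 8.7027


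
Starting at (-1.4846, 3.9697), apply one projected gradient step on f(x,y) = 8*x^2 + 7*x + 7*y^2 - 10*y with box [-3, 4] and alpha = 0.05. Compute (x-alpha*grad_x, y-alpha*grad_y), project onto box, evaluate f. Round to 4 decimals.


Step 1: Compute gradient at (-1.4846, 3.9697).
grad_x = 2*8*-1.4846 + 7 = -16.7536
grad_y = 2*7*3.9697 - 10 = 45.5758
Step 2: Gradient step.
x_raw = -1.4846 - 0.05*-16.7536 = -0.6469
y_raw = 3.9697 - 0.05*45.5758 = 1.6909
Step 3: Project onto [-3, 4].
x_proj = clip(-0.6469) = -0.6469
y_proj = clip(1.6909) = 1.6909
Step 4: Evaluate f.
f(-0.6469, 1.6909) = 1.9247


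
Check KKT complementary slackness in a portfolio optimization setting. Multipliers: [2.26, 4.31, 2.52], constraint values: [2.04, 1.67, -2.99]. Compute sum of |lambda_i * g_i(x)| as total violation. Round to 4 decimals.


KKT complementary slackness check:
lambda_1 * g_1 = 2.26 * 2.04 = 4.6104
lambda_2 * g_2 = 4.31 * 1.67 = 7.1977
lambda_3 * g_3 = 2.52 * -2.99 = -7.5348
Total violation = 4.6104 + 7.1977 + 7.5348 = 19.3429


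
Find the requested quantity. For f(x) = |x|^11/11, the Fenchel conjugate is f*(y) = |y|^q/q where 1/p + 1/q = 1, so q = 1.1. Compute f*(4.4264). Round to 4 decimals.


The conjugate exponent q satisfies 1/p + 1/q = 1.
p = 11, so q = 11/(11 - 1) = 1.1
|y|^q = 4.4264^1.1 = 5.1364
f*(4.4264) = 5.1364 / 1.1 = 4.6694


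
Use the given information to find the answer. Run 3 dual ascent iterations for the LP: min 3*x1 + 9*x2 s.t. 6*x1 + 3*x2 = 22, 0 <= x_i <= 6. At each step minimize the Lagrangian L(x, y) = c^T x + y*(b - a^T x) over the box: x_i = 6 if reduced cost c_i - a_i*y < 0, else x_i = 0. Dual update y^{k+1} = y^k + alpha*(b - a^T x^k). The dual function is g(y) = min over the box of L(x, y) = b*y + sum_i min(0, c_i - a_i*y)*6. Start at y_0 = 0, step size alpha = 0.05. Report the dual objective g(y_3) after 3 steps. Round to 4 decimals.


Dual ascent for LP: min 3*x1 + 9*x2, 6*x1 + 3*x2 = 22, 0 <= x_i <= 6
Step 1: y^k = 0.0, reduced costs: (3.0, 9.0)
  x^k = (0.0, 0.0), subgradient = b - a^T x = 22.0
  y^{k+1} = 0.0 + 0.05*22.0 = 1.1
Step 2: y^k = 1.1, reduced costs: (-3.6, 5.7)
  x^k = (6.0, 0.0), subgradient = b - a^T x = -14.0
  y^{k+1} = 1.1 + 0.05*-14.0 = 0.4
Step 3: y^k = 0.4, reduced costs: (0.6, 7.8)
  x^k = (0.0, 0.0), subgradient = b - a^T x = 22.0
  y^{k+1} = 0.4 + 0.05*22.0 = 1.5
Dual objective at y_3 = 1.5: reduced costs (-6.0, 4.5), box minimizer x = (6.0, 0.0)
g(y_3) = b*y + (c1 - a1*y)*x1 + (c2 - a2*y)*x2 = 22*1.5 + (-6.0)*6.0 + 4.5*0.0 = 33.0 - 36.0 + 0.0 = -3.0


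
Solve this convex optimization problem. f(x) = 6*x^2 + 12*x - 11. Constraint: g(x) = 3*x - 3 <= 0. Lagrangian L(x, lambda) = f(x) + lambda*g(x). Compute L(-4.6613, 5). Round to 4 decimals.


Step 1: Evaluate f(x).
f(-4.6613) = 6*(-4.6613)^2 + 12*(-4.6613) - 11 = 63.4307
Step 2: Evaluate g(x).
g(-4.6613) = 3*-4.6613 - 3 = -16.9839
Step 3: Compute Lagrangian.
L = 63.4307 + 5*-16.9839 = -21.4888


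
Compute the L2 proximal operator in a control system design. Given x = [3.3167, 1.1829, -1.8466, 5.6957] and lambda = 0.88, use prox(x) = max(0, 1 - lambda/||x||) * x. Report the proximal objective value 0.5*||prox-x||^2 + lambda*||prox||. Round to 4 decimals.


Step 1: Compute ||x||.
||x|| = 6.9463
Step 2: Compute scaling factor.
scale = max(0, 1 - 0.88/6.9463) = 0.8733
Step 3: prox(x) = [2.8965, 1.033, -1.6127, 4.9741]
||prox(x)|| = 6.0663
Step 4: Proximal objective.
0.5*||prox-x||^2 = 0.3872
lambda*||prox|| = 5.3383
Total = 5.7255


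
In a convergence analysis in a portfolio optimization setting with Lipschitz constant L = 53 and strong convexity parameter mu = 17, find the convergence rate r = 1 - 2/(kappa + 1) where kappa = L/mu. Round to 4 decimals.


Step 1: Compute the condition number.
kappa = L/mu = 53/17 = 3.1176
Step 2: Compute the convergence rate.
r = 1 - 2/(kappa + 1) = 1 - 2*mu/(L + mu) = (L - mu)/(L + mu) = 36/70 = 0.5143


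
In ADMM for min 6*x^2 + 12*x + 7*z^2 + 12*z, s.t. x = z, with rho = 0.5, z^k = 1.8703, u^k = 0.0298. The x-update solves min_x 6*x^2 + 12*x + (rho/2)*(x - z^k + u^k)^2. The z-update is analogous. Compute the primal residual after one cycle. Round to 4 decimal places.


ADMM iteration with rho = 0.5, z^k = 1.8703, u^k = 0.0298
Step 1: x-update.
Minimize 6*x^2 + 12*x + (0.5/2)*(x - 1.8703 + 0.0298)^2
FOC: (2*6 + 0.5)*x = -12 + 0.5*(1.8703 - 0.0298)
x^{k+1} = -0.8864
Step 2: z-update.
Minimize 7*z^2 + 12*z + (0.5/2)*(-0.8864 - z + 0.0298)^2
FOC: (2*7 + 0.5)*z = -12 + 0.5*(-0.8864 + 0.0298)
z^{k+1} = -0.8571
Step 3: u-update.
u^{k+1} = 0.0298 - 0.8864 + 0.8571 = 0.0005
Step 4: Primal residual = |-0.8864 + 0.8571| = 0.0293


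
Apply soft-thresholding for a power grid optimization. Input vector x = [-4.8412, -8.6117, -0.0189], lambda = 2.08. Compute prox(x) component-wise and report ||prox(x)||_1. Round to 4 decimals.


Soft-thresholding with lambda = 2.08:
prox(-4.8412) = sign(-4.8412)*max(|-4.8412| - 2.08, 0) = -2.7612
prox(-8.6117) = sign(-8.6117)*max(|-8.6117| - 2.08, 0) = -6.5317
prox(-0.0189) = sign(-0.0189)*max(|-0.0189| - 2.08, 0) = 0.0
prox(x) = [-2.7612, -6.5317, 0.0]
||prox(x)||_1 = 2.7612 + 6.5317 + 0.0 = 9.2929


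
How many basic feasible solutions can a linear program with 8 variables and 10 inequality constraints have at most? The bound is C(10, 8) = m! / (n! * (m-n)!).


Each vertex corresponds to some choice of n active constraints out of m, so the number of vertices is at most C(m, n) = m! / (n!(m-n)!).
m = 10, n = 8
Numerator: 10 * 9 * 8 * 7 * 6 * 5 * 4 * 3
Denominator: 8! = 40320
C(10, 8) = 45


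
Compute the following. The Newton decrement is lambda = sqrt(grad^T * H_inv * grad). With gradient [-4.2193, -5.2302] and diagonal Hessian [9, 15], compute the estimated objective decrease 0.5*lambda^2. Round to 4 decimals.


Step 1: H is diagonal, so H^(-1) * g = [-0.4688, -0.3487].
Step 2: g^T H^(-1) g = sum_i g_i^2 / H_ii
  = (-4.2193)^2/9 + (-5.2302)^2/15
  = 1.9781 + 1.8237 = 3.8017
Step 3: Objective decrease = 0.5 * g^T H^(-1) g = 1.9009


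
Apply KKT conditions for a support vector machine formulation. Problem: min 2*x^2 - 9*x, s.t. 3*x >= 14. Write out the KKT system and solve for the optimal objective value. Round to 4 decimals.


Step 1: Try lambda = 0 (constraint inactive).
x_unc = 9/(2*2) = 2.25
Check: 3*2.25 = 6.75 < 14 -- violated!
Step 2: Constraint must be active: 3*x = 14
x* = 14/3 = 4.6667 (rounded; the exact value 14/3 is used below)
lambda = (2*2*(14/3) - 9)/3 = 3.2222
Step 3: Compute optimal value.
f(x*) = 2*(14/3)^2 - 9*(14/3) = 1.5556


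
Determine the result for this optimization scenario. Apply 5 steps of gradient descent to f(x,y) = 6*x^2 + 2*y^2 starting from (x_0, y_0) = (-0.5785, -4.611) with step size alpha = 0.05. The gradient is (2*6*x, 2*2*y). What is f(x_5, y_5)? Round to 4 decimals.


Gradient descent on f(x,y) = 6*x^2 + 2*y^2.
Starting point: (-0.5785, -4.611), alpha = 0.05
Step 1: grad_x = 2*6*-0.5785 = -6.942, grad_y = 2*2*-4.611 = -18.444
  x_1 = -0.5785 - 0.05*-6.942 = -0.2314
  y_1 = -4.611 - 0.05*-18.444 = -3.6888
Step 2: grad_x = 2*6*-0.2314 = -2.7768, grad_y = 2*2*-3.6888 = -14.7552
  x_2 = -0.2314 - 0.05*-2.7768 = -0.0926
  y_2 = -3.6888 - 0.05*-14.7552 = -2.951
Step 3: grad_x = 2*6*-0.0926 = -1.1107, grad_y = 2*2*-2.951 = -11.8042
  x_3 = -0.0926 - 0.05*-1.1107 = -0.037
  y_3 = -2.951 - 0.05*-11.8042 = -2.3608
Step 4: grad_x = 2*6*-0.037 = -0.4443, grad_y = 2*2*-2.3608 = -9.4433
  x_4 = -0.037 - 0.05*-0.4443 = -0.0148
  y_4 = -2.3608 - 0.05*-9.4433 = -1.8887
Step 5: grad_x = 2*6*-0.0148 = -0.1777, grad_y = 2*2*-1.8887 = -7.5547
  x_5 = -0.0148 - 0.05*-0.1777 = -0.0059
  y_5 = -1.8887 - 0.05*-7.5547 = -1.5109
f(-0.0059, -1.5109) = 6*(-0.0059)^2 + 2*(-1.5109)^2 = 4.566


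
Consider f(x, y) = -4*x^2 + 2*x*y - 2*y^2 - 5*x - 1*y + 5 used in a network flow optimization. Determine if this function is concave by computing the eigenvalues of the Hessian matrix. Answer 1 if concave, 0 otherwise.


The Hessian of f(x,y) = -4*x^2 + 2*x*y - 2*y^2 - 5*x - 1*y + 5 is:
H = [[-8, 2], [2, -4]]
Trace = -8 - 4 = -12
Determinant = -8*-4 - (2)^2 = 28
Discriminant = (-12)^2 - 4*28 = 32.0
Eigenvalues: lambda_1 = -8.8284, lambda_2 = -3.1716
The function is concave.

1


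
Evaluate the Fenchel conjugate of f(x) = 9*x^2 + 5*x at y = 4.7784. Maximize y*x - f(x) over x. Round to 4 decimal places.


f*(y) = sup_x {y*x - a*x^2 - b*x} = sup_x {(y-b)*x - a*x^2}
FOC: (y - b) - 2a*x = 0 => x* = (y - b)/(2a)
x* = (4.7784 - 5)/(2*9) = -0.0123
f*(4.7784) = (y-b)^2/(4a) = (4.7784 - 5)^2/(4*9)
= 0.0491/36 = 0.0014


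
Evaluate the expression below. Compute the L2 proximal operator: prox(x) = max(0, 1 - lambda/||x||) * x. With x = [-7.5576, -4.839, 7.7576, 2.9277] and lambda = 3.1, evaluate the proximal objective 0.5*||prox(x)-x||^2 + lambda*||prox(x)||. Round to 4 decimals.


Step 1: Compute ||x||.
||x|| = 12.2182
Step 2: Compute scaling factor.
scale = max(0, 1 - 3.1/12.2182) = 0.7463
Step 3: prox(x) = [-5.6401, -3.6113, 5.7893, 2.1849]
||prox(x)|| = 9.1182
Step 4: Proximal objective.
0.5*||prox-x||^2 = 4.805
lambda*||prox|| = 28.2664
Total = 33.0715


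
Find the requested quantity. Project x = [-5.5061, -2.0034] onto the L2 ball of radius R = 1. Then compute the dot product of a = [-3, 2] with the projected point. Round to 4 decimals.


Step 1: Compute ||x|| (intermediates to 6 decimals).
||x|| = sqrt((-5.5061)^2 + (-2.0034)^2) = 5.859245
Step 2: Project.
Since ||x|| > R, scale = R/||x|| = 1/5.859245 = 0.17067, proj(x) = scale * x
proj(x) = [-0.939726, -0.34192]
Step 3: Dot product.
a^T * proj(x) = -3*(-0.939726) + 2*(-0.34192) = 2.1353


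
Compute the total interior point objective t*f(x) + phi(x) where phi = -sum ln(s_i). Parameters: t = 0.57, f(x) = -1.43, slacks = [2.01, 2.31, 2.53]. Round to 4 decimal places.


Step 1: Compute log-barrier.
ln values: [0.6981, 0.8372, 0.9282]
phi = -(0.6981 + 0.8372 + 0.9282) = -2.4636
Step 2: Compute augmented objective.
t*f(x) = 0.57*-1.43 = -0.8151
Total = -0.8151 - 2.4636 = -3.2787


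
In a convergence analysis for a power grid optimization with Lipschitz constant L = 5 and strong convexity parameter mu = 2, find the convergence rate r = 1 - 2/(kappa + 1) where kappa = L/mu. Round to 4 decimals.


Step 1: Compute the condition number.
kappa = L/mu = 5/2 = 2.5
Step 2: Compute the convergence rate.
r = 1 - 2/(kappa + 1) = 1 - 2*mu/(L + mu) = (L - mu)/(L + mu) = 3/7 = 0.4286


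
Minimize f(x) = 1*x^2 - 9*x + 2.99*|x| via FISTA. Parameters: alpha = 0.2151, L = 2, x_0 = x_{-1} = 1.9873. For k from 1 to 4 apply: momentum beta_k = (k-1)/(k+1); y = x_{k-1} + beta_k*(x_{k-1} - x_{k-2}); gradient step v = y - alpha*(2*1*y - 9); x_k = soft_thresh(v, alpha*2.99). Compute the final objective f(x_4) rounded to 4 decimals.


FISTA on f(x) = 1*x^2 - 9*x + 2.99*|x|
L = 2, alpha = 0.2151
Iteration 1: beta = 0.0, y = 1.9873 + 0.0*(1.9873 - 1.9873) = 1.9873
  grad(y) = -5.0254, v = y - alpha*grad = 3.0683
  prox(v) = soft_thresh(3.0683, 0.6431) = 2.4251
Iteration 2: beta = 0.3333, y = 2.4251 + 0.3333*(2.4251 - 1.9873) = 2.5711
  grad(y) = -3.8579, v = y - alpha*grad = 3.4009
  prox(v) = soft_thresh(3.4009, 0.6431) = 2.7577
Iteration 3: beta = 0.5, y = 2.7577 + 0.5*(2.7577 - 2.4251) = 2.924
  grad(y) = -3.1519, v = y - alpha*grad = 3.602
  prox(v) = soft_thresh(3.602, 0.6431) = 2.9589
Iteration 4: beta = 0.6, y = 2.9589 + 0.6*(2.9589 - 2.7577) = 3.0796
  grad(y) = -2.8409, v = y - alpha*grad = 3.6906
  prox(v) = soft_thresh(3.6906, 0.6431) = 3.0475
f(x_4) = 1*3.0475^2 - 9*3.0475 + 2.99*|3.0475| = -9.0282


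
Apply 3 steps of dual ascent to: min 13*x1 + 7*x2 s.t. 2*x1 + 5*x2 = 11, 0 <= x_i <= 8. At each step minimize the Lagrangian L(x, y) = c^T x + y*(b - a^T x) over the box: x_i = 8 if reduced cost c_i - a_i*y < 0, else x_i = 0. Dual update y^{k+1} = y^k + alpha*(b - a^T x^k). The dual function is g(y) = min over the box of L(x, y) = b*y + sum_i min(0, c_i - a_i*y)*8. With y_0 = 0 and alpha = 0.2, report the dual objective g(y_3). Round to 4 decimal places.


Dual ascent for LP: min 13*x1 + 7*x2, 2*x1 + 5*x2 = 11, 0 <= x_i <= 8
Step 1: y^k = 0.0, reduced costs: (13.0, 7.0)
  x^k = (0.0, 0.0), subgradient = b - a^T x = 11.0
  y^{k+1} = 0.0 + 0.2*11.0 = 2.2
Step 2: y^k = 2.2, reduced costs: (8.6, -4.0)
  x^k = (0.0, 8.0), subgradient = b - a^T x = -29.0
  y^{k+1} = 2.2 + 0.2*-29.0 = -3.6
Step 3: y^k = -3.6, reduced costs: (20.2, 25.0)
  x^k = (0.0, 0.0), subgradient = b - a^T x = 11.0
  y^{k+1} = -3.6 + 0.2*11.0 = -1.4
Dual objective at y_3 = -1.4: reduced costs (15.8, 14.0), box minimizer x = (0.0, 0.0)
g(y_3) = b*y + (c1 - a1*y)*x1 + (c2 - a2*y)*x2 = 11*(-1.4) + 15.8*0.0 + 14.0*0.0 = -15.4 + 0.0 + 0.0 = -15.4


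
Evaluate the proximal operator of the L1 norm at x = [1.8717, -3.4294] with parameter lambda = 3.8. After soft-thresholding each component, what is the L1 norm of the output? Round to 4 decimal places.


Soft-thresholding with lambda = 3.8:
prox(1.8717) = sign(1.8717)*max(|1.8717| - 3.8, 0) = 0.0
prox(-3.4294) = sign(-3.4294)*max(|-3.4294| - 3.8, 0) = 0.0
prox(x) = [0.0, 0.0]
||prox(x)||_1 = 0.0 + 0.0 = 0.0


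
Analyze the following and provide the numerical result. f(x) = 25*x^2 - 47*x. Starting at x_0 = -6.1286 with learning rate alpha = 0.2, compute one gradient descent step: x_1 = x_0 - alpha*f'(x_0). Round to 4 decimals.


We compute the gradient at x_0 and apply the update.
f'(x) = 50*x - 47
f'(-6.1286) = 50*-6.1286 - 47 = -353.43
x_1 = -6.1286 - 0.2*-353.43 = 64.5574


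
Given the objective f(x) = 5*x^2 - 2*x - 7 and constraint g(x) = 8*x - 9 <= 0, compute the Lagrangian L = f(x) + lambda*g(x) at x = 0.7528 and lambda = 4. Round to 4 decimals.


Step 1: Evaluate f(x).
f(0.7528) = 5*0.7528^2 - 2*0.7528 - 7 = -5.6721
Step 2: Evaluate g(x).
g(0.7528) = 8*0.7528 - 9 = -2.9776
Step 3: Compute Lagrangian.
L = -5.6721 + 4*-2.9776 = -17.5825


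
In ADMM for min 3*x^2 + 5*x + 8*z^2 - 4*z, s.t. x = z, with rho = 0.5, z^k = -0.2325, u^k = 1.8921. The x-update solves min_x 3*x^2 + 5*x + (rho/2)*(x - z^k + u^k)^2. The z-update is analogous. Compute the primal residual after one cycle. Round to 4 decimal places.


ADMM iteration with rho = 0.5, z^k = -0.2325, u^k = 1.8921
Step 1: x-update.
Minimize 3*x^2 + 5*x + (0.5/2)*(x + 0.2325 + 1.8921)^2
FOC: (2*3 + 0.5)*x = -5 + 0.5*(-0.2325 - 1.8921)
x^{k+1} = -0.9327
Step 2: z-update.
Minimize 8*z^2 - 4*z + (0.5/2)*(-0.9327 - z + 1.8921)^2
FOC: (2*8 + 0.5)*z = 4 + 0.5*(-0.9327 + 1.8921)
z^{k+1} = 0.2715
Step 3: u-update.
u^{k+1} = 1.8921 - 0.9327 - 0.2715 = 0.6879
Step 4: Primal residual = |-0.9327 - 0.2715| = 1.2042


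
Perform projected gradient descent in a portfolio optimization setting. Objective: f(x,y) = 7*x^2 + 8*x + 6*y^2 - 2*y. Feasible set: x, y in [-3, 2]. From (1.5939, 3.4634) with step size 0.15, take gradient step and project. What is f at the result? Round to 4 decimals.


Step 1: Compute gradient at (1.5939, 3.4634).
grad_x = 2*7*1.5939 + 8 = 30.3146
grad_y = 2*6*3.4634 - 2 = 39.5608
Step 2: Gradient step.
x_raw = 1.5939 - 0.15*30.3146 = -2.9533
y_raw = 3.4634 - 0.15*39.5608 = -2.4707
Step 3: Project onto [-3, 2].
x_proj = clip(-2.9533) = -2.9533
y_proj = clip(-2.4707) = -2.4707
Step 4: Evaluate f.
f(-2.9533, -2.4707) = 78.9953


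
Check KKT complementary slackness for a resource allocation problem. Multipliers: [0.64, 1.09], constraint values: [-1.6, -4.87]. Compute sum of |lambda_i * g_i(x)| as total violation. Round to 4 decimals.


KKT complementary slackness check:
lambda_1 * g_1 = 0.64 * -1.6 = -1.024
lambda_2 * g_2 = 1.09 * -4.87 = -5.3083
Total violation = 1.024 + 5.3083 = 6.3323


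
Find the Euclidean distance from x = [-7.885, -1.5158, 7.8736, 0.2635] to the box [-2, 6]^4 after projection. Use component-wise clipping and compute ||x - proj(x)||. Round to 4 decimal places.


Project each component onto [-2, 6].
clip(-7.885) = -2.0, clip(-1.5158) = -1.5158, clip(7.8736) = 6.0, clip(0.2635) = 0.2635
Projection = [-2.0, -1.5158, 6.0, 0.2635]
Squared diffs: [34.6332, 0.0, 3.5104, 0.0]
Distance = sqrt(38.1436) = 6.1761


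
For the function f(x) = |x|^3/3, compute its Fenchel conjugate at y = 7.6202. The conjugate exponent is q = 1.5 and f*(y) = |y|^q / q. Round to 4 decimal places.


The conjugate exponent q satisfies 1/p + 1/q = 1.
p = 3, so q = 3/(3 - 1) = 1.5
|y|^q = 7.6202^1.5 = 21.0353
f*(7.6202) = 21.0353 / 1.5 = 14.0236


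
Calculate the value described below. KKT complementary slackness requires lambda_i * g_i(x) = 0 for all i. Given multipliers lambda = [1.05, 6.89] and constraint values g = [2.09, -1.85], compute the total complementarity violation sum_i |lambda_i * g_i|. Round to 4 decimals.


KKT complementary slackness check:
lambda_1 * g_1 = 1.05 * 2.09 = 2.1945
lambda_2 * g_2 = 6.89 * -1.85 = -12.7465
Total violation = 2.1945 + 12.7465 = 14.941


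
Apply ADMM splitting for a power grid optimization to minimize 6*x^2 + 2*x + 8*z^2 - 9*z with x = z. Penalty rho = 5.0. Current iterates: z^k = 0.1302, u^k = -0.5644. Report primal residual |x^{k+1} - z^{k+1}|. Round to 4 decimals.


ADMM iteration with rho = 5.0, z^k = 0.1302, u^k = -0.5644
Step 1: x-update.
Minimize 6*x^2 + 2*x + (5.0/2)*(x - 0.1302 - 0.5644)^2
FOC: (2*6 + 5.0)*x = -2 + 5.0*(0.1302 + 0.5644)
x^{k+1} = 0.0866
Step 2: z-update.
Minimize 8*z^2 - 9*z + (5.0/2)*(0.0866 - z - 0.5644)^2
FOC: (2*8 + 5.0)*z = 9 + 5.0*(0.0866 - 0.5644)
z^{k+1} = 0.3148
Step 3: u-update.
u^{k+1} = -0.5644 + 0.0866 - 0.3148 = -0.7926
Step 4: Primal residual = |0.0866 - 0.3148| = 0.2282


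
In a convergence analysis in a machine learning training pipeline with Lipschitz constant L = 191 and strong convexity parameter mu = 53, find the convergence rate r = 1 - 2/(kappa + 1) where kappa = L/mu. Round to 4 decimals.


Step 1: Compute the condition number.
kappa = L/mu = 191/53 = 3.6038
Step 2: Compute the convergence rate.
r = 1 - 2/(kappa + 1) = 1 - 2*mu/(L + mu) = (L - mu)/(L + mu) = 138/244 = 0.5656


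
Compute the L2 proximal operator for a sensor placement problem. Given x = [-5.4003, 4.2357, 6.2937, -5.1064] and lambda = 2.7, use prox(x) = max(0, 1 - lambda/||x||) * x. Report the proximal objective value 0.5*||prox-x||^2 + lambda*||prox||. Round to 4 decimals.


Step 1: Compute ||x||.
||x|| = 10.6203
Step 2: Compute scaling factor.
scale = max(0, 1 - 2.7/10.6203) = 0.7458
Step 3: prox(x) = [-4.0274, 3.1589, 4.6936, -3.8082]
||prox(x)|| = 7.9203
Step 4: Proximal objective.
0.5*||prox-x||^2 = 3.645
lambda*||prox|| = 21.3848
Total = 25.0298


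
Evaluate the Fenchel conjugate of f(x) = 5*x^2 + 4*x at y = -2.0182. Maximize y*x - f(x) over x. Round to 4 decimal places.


f*(y) = sup_x {y*x - a*x^2 - b*x} = sup_x {(y-b)*x - a*x^2}
FOC: (y - b) - 2a*x = 0 => x* = (y - b)/(2a)
x* = (-2.0182 - 4)/(2*5) = -0.6018
f*(-2.0182) = (y-b)^2/(4a) = (-2.0182 - 4)^2/(4*5)
= 36.2187/20 = 1.8109


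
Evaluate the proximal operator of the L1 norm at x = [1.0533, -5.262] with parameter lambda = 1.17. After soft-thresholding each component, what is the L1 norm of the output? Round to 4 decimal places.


Soft-thresholding with lambda = 1.17:
prox(1.0533) = sign(1.0533)*max(|1.0533| - 1.17, 0) = 0.0
prox(-5.262) = sign(-5.262)*max(|-5.262| - 1.17, 0) = -4.092
prox(x) = [0.0, -4.092]
||prox(x)||_1 = 0.0 + 4.092 = 4.092


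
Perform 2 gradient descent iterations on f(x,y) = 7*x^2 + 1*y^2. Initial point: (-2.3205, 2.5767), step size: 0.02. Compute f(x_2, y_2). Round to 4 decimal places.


Gradient descent on f(x,y) = 7*x^2 + 1*y^2.
Starting point: (-2.3205, 2.5767), alpha = 0.02
Step 1: grad_x = 2*7*-2.3205 = -32.487, grad_y = 2*1*2.5767 = 5.1534
  x_1 = -2.3205 - 0.02*-32.487 = -1.6708
  y_1 = 2.5767 - 0.02*5.1534 = 2.4736
Step 2: grad_x = 2*7*-1.6708 = -23.3906, grad_y = 2*1*2.4736 = 4.9473
  x_2 = -1.6708 - 0.02*-23.3906 = -1.2029
  y_2 = 2.4736 - 0.02*4.9473 = 2.3747
f(-1.2029, 2.3747) = 7*(-1.2029)^2 + 1*2.3747^2 = 15.7687


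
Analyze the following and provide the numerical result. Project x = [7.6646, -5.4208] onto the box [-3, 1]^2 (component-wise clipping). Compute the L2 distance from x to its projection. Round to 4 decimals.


Project each component onto [-3, 1].
clip(7.6646) = 1.0, clip(-5.4208) = -3.0
Projection = [1.0, -3.0]
Squared diffs: [44.4169, 5.8603]
Distance = sqrt(50.2772) = 7.0906


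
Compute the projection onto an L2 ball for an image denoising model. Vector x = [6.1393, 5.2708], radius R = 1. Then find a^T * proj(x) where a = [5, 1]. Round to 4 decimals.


Step 1: Compute ||x|| (intermediates to 6 decimals).
||x|| = sqrt(6.1393^2 + 5.2708^2) = 8.091498
Step 2: Project.
Since ||x|| > R, scale = R/||x|| = 1/8.091498 = 0.123587, proj(x) = scale * x
proj(x) = [0.758738, 0.651402]
Step 3: Dot product.
a^T * proj(x) = 5*0.758738 + 1*0.651402 = 4.4451


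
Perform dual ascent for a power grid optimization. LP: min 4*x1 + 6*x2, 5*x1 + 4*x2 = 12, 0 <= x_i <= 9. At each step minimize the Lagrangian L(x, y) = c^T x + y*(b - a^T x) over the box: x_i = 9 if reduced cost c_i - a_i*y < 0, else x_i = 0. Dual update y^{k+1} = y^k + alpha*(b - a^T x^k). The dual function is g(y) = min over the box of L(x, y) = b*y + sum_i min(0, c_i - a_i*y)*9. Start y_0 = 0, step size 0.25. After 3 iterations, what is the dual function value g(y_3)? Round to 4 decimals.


Dual ascent for LP: min 4*x1 + 6*x2, 5*x1 + 4*x2 = 12, 0 <= x_i <= 9
Step 1: y^k = 0.0, reduced costs: (4.0, 6.0)
  x^k = (0.0, 0.0), subgradient = b - a^T x = 12.0
  y^{k+1} = 0.0 + 0.25*12.0 = 3.0
Step 2: y^k = 3.0, reduced costs: (-11.0, -6.0)
  x^k = (9.0, 9.0), subgradient = b - a^T x = -69.0
  y^{k+1} = 3.0 + 0.25*-69.0 = -14.25
Step 3: y^k = -14.25, reduced costs: (75.25, 63.0)
  x^k = (0.0, 0.0), subgradient = b - a^T x = 12.0
  y^{k+1} = -14.25 + 0.25*12.0 = -11.25
Dual objective at y_3 = -11.25: reduced costs (60.25, 51.0), box minimizer x = (0.0, 0.0)
g(y_3) = b*y + (c1 - a1*y)*x1 + (c2 - a2*y)*x2 = 12*(-11.25) + 60.25*0.0 + 51.0*0.0 = -135.0 + 0.0 + 0.0 = -135.0


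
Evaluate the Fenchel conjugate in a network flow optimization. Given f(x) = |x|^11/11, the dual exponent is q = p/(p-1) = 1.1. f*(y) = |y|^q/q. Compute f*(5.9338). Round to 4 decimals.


The conjugate exponent q satisfies 1/p + 1/q = 1.
p = 11, so q = 11/(11 - 1) = 1.1
|y|^q = 5.9338^1.1 = 7.0903
f*(5.9338) = 7.0903 / 1.1 = 6.4458


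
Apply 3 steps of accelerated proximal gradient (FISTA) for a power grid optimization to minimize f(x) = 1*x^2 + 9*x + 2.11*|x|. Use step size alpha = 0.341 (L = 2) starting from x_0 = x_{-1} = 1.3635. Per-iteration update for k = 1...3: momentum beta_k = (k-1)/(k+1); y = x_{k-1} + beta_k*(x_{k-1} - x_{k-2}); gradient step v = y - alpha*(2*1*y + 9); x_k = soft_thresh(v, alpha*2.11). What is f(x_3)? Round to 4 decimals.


FISTA on f(x) = 1*x^2 + 9*x + 2.11*|x|
L = 2, alpha = 0.341
Iteration 1: beta = 0.0, y = 1.3635 + 0.0*(1.3635 - 1.3635) = 1.3635
  grad(y) = 11.727, v = y - alpha*grad = -2.6354
  prox(v) = soft_thresh(-2.6354, 0.7195) = -1.9159
Iteration 2: beta = 0.3333, y = -1.9159 + 0.3333*(-1.9159 - 1.3635) = -3.009
  grad(y) = 2.9819, v = y - alpha*grad = -4.0259
  prox(v) = soft_thresh(-4.0259, 0.7195) = -3.3064
Iteration 3: beta = 0.5, y = -3.3064 + 0.5*(-3.3064 + 1.9159) = -4.0016
  grad(y) = 0.9968, v = y - alpha*grad = -4.3415
  prox(v) = soft_thresh(-4.3415, 0.7195) = -3.622
f(x_3) = 1*(-3.622)^2 + 9*(-3.622) + 2.11*|-3.622| = -11.8367


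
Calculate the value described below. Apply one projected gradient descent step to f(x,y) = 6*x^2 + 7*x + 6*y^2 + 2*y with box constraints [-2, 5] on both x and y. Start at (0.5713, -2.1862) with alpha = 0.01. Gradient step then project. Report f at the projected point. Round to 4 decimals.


Step 1: Compute gradient at (0.5713, -2.1862).
grad_x = 2*6*0.5713 + 7 = 13.8556
grad_y = 2*6*-2.1862 + 2 = -24.2344
Step 2: Gradient step.
x_raw = 0.5713 - 0.01*13.8556 = 0.4327
y_raw = -2.1862 - 0.01*-24.2344 = -1.9439
Step 3: Project onto [-2, 5].
x_proj = clip(0.4327) = 0.4327
y_proj = clip(-1.9439) = -1.9439
Step 4: Evaluate f.
f(0.4327, -1.9439) = 22.9366


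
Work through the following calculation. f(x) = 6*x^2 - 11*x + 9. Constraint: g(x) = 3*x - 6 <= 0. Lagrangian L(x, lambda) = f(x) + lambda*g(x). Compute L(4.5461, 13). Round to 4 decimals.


Step 1: Evaluate f(x).
f(4.5461) = 6*4.5461^2 - 11*4.5461 + 9 = 82.9951
Step 2: Evaluate g(x).
g(4.5461) = 3*4.5461 - 6 = 7.6383
Step 3: Compute Lagrangian.
L = 82.9951 + 13*7.6383 = 182.293


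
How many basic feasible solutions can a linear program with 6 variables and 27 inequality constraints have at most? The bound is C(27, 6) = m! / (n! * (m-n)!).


Each vertex corresponds to some choice of n active constraints out of m, so the number of vertices is at most C(m, n) = m! / (n!(m-n)!).
m = 27, n = 6
Numerator: 27 * 26 * 25 * 24 * 23 * 22
Denominator: 6! = 720
C(27, 6) = 296010


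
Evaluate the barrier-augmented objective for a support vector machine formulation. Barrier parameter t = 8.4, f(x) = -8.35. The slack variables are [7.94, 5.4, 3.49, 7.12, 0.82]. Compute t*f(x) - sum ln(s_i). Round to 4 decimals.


Step 1: Compute log-barrier.
ln values: [2.0719, 1.6864, 1.2499, 1.9629, -0.1985]
phi = -(2.0719 + 1.6864 + 1.2499 + 1.9629 - 0.1985) = -6.7727
Step 2: Compute augmented objective.
t*f(x) = 8.4*-8.35 = -70.14
Total = -70.14 - 6.7727 = -76.9127


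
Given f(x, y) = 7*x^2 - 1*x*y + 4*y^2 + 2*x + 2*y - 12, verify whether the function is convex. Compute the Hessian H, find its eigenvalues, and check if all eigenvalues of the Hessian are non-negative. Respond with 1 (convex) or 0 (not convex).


The Hessian of f(x,y) = 7*x^2 - 1*x*y + 4*y^2 + 2*x + 2*y - 12 is:
H = [[14, -1], [-1, 8]]
Trace = 14 + 8 = 22
Determinant = 14*8 - (-1)^2 = 111
Discriminant = (22)^2 - 4*111 = 40.0
Eigenvalues: lambda_1 = 7.8377, lambda_2 = 14.1623
The function is convex.

1


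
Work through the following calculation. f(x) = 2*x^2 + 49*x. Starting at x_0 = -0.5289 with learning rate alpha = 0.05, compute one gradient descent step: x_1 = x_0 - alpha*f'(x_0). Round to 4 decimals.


We compute the gradient at x_0 and apply the update.
f'(x) = 4*x + 49
f'(-0.5289) = 4*-0.5289 + 49 = 46.8844
x_1 = -0.5289 - 0.05*46.8844 = -2.8731


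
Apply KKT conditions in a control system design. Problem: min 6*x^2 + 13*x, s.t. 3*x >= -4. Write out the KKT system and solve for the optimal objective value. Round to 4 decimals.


Step 1: Try lambda = 0 (constraint inactive).
Stationarity: 2*6*x + 13 = 0
x* = -13/(2*6) = -13/12 = -1.0833 (rounded; the exact value -13/12 is used below)
Check constraint: 3*-1.0833 = -3.2499 >= -4 -- satisfied.
Step 2: Compute optimal value.
f(x*) = 6*(-13/12)^2 + 13*(-13/12) = -7.0417


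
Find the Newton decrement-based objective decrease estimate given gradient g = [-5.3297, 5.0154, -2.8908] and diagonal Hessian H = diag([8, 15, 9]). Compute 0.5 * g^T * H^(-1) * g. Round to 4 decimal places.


Step 1: H is diagonal, so H^(-1) * g = [-0.6662, 0.3344, -0.3212].
Step 2: g^T H^(-1) g = sum_i g_i^2 / H_ii
  = (-5.3297)^2/8 + (5.0154)^2/15 + (-2.8908)^2/9
  = 3.5507 + 1.6769 + 0.9285 = 6.1562
Step 3: Objective decrease = 0.5 * g^T H^(-1) g = 3.0781


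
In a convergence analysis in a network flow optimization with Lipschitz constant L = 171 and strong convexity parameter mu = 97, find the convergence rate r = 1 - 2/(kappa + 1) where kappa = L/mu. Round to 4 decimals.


Step 1: Compute the condition number.
kappa = L/mu = 171/97 = 1.7629
Step 2: Compute the convergence rate.
r = 1 - 2/(kappa + 1) = 1 - 2*mu/(L + mu) = (L - mu)/(L + mu) = 74/268 = 0.2761


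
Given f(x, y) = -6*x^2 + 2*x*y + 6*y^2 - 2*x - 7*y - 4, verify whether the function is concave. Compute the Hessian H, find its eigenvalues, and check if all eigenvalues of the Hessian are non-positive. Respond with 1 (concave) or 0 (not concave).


The Hessian of f(x,y) = -6*x^2 + 2*x*y + 6*y^2 - 2*x - 7*y - 4 is:
H = [[-12, 2], [2, 12]]
Trace = -12 + 12 = 0
Determinant = -12*12 - (2)^2 = -148
Discriminant = (0)^2 - 4*-148 = 592.0
Eigenvalues: lambda_1 = -12.1655, lambda_2 = 12.1655
The function is not concave.

0


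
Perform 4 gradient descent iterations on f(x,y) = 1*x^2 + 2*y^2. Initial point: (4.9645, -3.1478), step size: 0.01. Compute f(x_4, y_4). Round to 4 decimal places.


Gradient descent on f(x,y) = 1*x^2 + 2*y^2.
Starting point: (4.9645, -3.1478), alpha = 0.01
Step 1: grad_x = 2*1*4.9645 = 9.929, grad_y = 2*2*-3.1478 = -12.5912
  x_1 = 4.9645 - 0.01*9.929 = 4.8652
  y_1 = -3.1478 - 0.01*-12.5912 = -3.0219
Step 2: grad_x = 2*1*4.8652 = 9.7304, grad_y = 2*2*-3.0219 = -12.0876
  x_2 = 4.8652 - 0.01*9.7304 = 4.7679
  y_2 = -3.0219 - 0.01*-12.0876 = -2.901
Step 3: grad_x = 2*1*4.7679 = 9.5358, grad_y = 2*2*-2.901 = -11.604
  x_3 = 4.7679 - 0.01*9.5358 = 4.6725
  y_3 = -2.901 - 0.01*-11.604 = -2.785
Step 4: grad_x = 2*1*4.6725 = 9.3451, grad_y = 2*2*-2.785 = -11.1399
  x_4 = 4.6725 - 0.01*9.3451 = 4.5791
  y_4 = -2.785 - 0.01*-11.1399 = -2.6736
f(4.5791, -2.6736) = 1*4.5791^2 + 2*(-2.6736)^2 = 35.2641


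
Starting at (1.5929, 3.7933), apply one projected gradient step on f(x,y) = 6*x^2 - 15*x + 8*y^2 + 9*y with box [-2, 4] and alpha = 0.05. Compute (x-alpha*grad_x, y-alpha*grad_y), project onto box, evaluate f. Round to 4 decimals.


Step 1: Compute gradient at (1.5929, 3.7933).
grad_x = 2*6*1.5929 - 15 = 4.1148
grad_y = 2*8*3.7933 + 9 = 69.6928
Step 2: Gradient step.
x_raw = 1.5929 - 0.05*4.1148 = 1.3872
y_raw = 3.7933 - 0.05*69.6928 = 0.3087
Step 3: Project onto [-2, 4].
x_proj = clip(1.3872) = 1.3872
y_proj = clip(0.3087) = 0.3087
Step 4: Evaluate f.
f(1.3872, 0.3087) = -5.722


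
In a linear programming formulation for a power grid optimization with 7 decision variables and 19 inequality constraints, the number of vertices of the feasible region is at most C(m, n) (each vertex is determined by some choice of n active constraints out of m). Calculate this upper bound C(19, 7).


Each vertex corresponds to some choice of n active constraints out of m, so the number of vertices is at most C(m, n) = m! / (n!(m-n)!).
m = 19, n = 7
Numerator: 19 * 18 * 17 * 16 * 15 * 14 * 13
Denominator: 7! = 5040
C(19, 7) = 50388


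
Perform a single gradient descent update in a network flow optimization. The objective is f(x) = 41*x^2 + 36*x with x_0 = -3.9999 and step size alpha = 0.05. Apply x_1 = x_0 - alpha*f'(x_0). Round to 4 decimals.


We compute the gradient at x_0 and apply the update.
f'(x) = 82*x + 36
f'(-3.9999) = 82*-3.9999 + 36 = -291.9918
x_1 = -3.9999 - 0.05*-291.9918 = 10.5997


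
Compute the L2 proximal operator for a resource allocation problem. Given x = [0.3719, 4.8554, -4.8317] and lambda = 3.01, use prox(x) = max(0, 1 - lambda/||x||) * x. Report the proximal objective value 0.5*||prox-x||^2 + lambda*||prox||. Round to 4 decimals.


Step 1: Compute ||x||.
||x|| = 6.8599
Step 2: Compute scaling factor.
scale = max(0, 1 - 3.01/6.8599) = 0.5612
Step 3: prox(x) = [0.2087, 2.7249, -2.7116]
||prox(x)|| = 3.8499
Step 4: Proximal objective.
0.5*||prox-x||^2 = 4.5301
lambda*||prox|| = 11.5882
Total = 16.1183


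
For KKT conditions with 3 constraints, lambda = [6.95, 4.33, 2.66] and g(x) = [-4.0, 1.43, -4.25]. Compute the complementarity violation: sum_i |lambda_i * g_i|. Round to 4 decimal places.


KKT complementary slackness check:
lambda_1 * g_1 = 6.95 * -4.0 = -27.8
lambda_2 * g_2 = 4.33 * 1.43 = 6.1919
lambda_3 * g_3 = 2.66 * -4.25 = -11.305
Total violation = 27.8 + 6.1919 + 11.305 = 45.2969


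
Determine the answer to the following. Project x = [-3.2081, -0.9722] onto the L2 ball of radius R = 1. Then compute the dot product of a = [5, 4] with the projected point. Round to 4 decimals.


Step 1: Compute ||x|| (intermediates to 6 decimals).
||x|| = sqrt((-3.2081)^2 + (-0.9722)^2) = 3.352175
Step 2: Project.
Since ||x|| > R, scale = R/||x|| = 1/3.352175 = 0.298314, proj(x) = scale * x
proj(x) = [-0.957021, -0.290021]
Step 3: Dot product.
a^T * proj(x) = 5*(-0.957021) + 4*(-0.290021) = -5.9452


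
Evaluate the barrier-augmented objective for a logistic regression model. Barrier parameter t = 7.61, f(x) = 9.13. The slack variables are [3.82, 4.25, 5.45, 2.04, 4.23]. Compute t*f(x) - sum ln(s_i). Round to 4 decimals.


Step 1: Compute log-barrier.
ln values: [1.3403, 1.4469, 1.6956, 0.7129, 1.4422]
phi = -(1.3403 + 1.4469 + 1.6956 + 0.7129 + 1.4422) = -6.6379
Step 2: Compute augmented objective.
t*f(x) = 7.61*9.13 = 69.4793
Total = 69.4793 - 6.6379 = 62.8414


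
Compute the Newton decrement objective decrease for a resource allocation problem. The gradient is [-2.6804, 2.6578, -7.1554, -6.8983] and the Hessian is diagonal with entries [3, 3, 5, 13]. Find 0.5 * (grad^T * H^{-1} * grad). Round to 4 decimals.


Step 1: H is diagonal, so H^(-1) * g = [-0.8935, 0.8859, -1.4311, -0.5306].
Step 2: g^T H^(-1) g = sum_i g_i^2 / H_ii
  = (-2.6804)^2/3 + (2.6578)^2/3 + (-7.1554)^2/5 + (-6.8983)^2/13
  = 2.3948 + 2.3546 + 10.2399 + 3.6605 = 18.6499
Step 3: Objective decrease = 0.5 * g^T H^(-1) g = 9.325


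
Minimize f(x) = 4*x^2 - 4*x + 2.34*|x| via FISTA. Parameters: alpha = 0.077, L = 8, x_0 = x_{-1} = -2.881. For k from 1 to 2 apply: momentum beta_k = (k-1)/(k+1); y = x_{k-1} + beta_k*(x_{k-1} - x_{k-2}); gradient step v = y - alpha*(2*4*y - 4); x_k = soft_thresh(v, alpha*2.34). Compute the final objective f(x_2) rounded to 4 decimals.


FISTA on f(x) = 4*x^2 - 4*x + 2.34*|x|
L = 8, alpha = 0.077
Iteration 1: beta = 0.0, y = -2.881 + 0.0*(-2.881 + 2.881) = -2.881
  grad(y) = -27.048, v = y - alpha*grad = -0.7983
  prox(v) = soft_thresh(-0.7983, 0.1802) = -0.6181
Iteration 2: beta = 0.3333, y = -0.6181 + 0.3333*(-0.6181 + 2.881) = 0.1362
  grad(y) = -2.9107, v = y - alpha*grad = 0.3603
  prox(v) = soft_thresh(0.3603, 0.1802) = 0.1801
f(x_2) = 4*0.1801^2 - 4*0.1801 + 2.34*|0.1801| = -0.1692


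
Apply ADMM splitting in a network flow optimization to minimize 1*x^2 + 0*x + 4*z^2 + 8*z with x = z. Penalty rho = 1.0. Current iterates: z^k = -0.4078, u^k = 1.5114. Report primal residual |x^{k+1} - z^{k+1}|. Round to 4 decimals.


ADMM iteration with rho = 1.0, z^k = -0.4078, u^k = 1.5114
Step 1: x-update.
Minimize 1*x^2 + 0*x + (1.0/2)*(x + 0.4078 + 1.5114)^2
FOC: (2*1 + 1.0)*x = 0 + 1.0*(-0.4078 - 1.5114)
x^{k+1} = -0.6397
Step 2: z-update.
Minimize 4*z^2 + 8*z + (1.0/2)*(-0.6397 - z + 1.5114)^2
FOC: (2*4 + 1.0)*z = -8 + 1.0*(-0.6397 + 1.5114)
z^{k+1} = -0.792
Step 3: u-update.
u^{k+1} = 1.5114 - 0.6397 + 0.792 = 1.6637
Step 4: Primal residual = |-0.6397 + 0.792| = 0.1523


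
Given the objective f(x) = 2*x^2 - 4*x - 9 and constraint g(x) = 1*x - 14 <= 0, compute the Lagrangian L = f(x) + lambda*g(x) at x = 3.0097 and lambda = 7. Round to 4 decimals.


Step 1: Evaluate f(x).
f(3.0097) = 2*3.0097^2 - 4*3.0097 - 9 = -2.9222
Step 2: Evaluate g(x).
g(3.0097) = 1*3.0097 - 14 = -10.9903
Step 3: Compute Lagrangian.
L = -2.9222 + 7*-10.9903 = -79.8543


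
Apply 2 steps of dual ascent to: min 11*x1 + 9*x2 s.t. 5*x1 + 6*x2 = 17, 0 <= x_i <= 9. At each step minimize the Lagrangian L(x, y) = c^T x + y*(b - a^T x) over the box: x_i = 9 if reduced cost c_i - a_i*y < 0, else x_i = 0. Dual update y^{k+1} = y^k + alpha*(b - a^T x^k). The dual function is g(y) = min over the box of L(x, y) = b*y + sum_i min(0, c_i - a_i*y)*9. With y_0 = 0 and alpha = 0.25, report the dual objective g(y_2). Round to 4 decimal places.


Dual ascent for LP: min 11*x1 + 9*x2, 5*x1 + 6*x2 = 17, 0 <= x_i <= 9
Step 1: y^k = 0.0, reduced costs: (11.0, 9.0)
  x^k = (0.0, 0.0), subgradient = b - a^T x = 17.0
  y^{k+1} = 0.0 + 0.25*17.0 = 4.25
Step 2: y^k = 4.25, reduced costs: (-10.25, -16.5)
  x^k = (9.0, 9.0), subgradient = b - a^T x = -82.0
  y^{k+1} = 4.25 + 0.25*-82.0 = -16.25
Dual objective at y_2 = -16.25: reduced costs (92.25, 106.5), box minimizer x = (0.0, 0.0)
g(y_2) = b*y + (c1 - a1*y)*x1 + (c2 - a2*y)*x2 = 17*(-16.25) + 92.25*0.0 + 106.5*0.0 = -276.25 + 0.0 + 0.0 = -276.25


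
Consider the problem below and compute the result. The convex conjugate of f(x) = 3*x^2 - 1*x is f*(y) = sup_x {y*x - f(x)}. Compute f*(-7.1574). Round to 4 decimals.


f*(y) = sup_x {y*x - a*x^2 - b*x} = sup_x {(y-b)*x - a*x^2}
FOC: (y - b) - 2a*x = 0 => x* = (y - b)/(2a)
x* = (-7.1574 + 1)/(2*3) = -1.0262
f*(-7.1574) = (y-b)^2/(4a) = (-7.1574 + 1)^2/(4*3)
= 37.9136/12 = 3.1595


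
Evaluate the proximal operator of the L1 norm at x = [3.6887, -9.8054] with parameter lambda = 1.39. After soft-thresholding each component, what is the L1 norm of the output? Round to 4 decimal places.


Soft-thresholding with lambda = 1.39:
prox(3.6887) = sign(3.6887)*max(|3.6887| - 1.39, 0) = 2.2987
prox(-9.8054) = sign(-9.8054)*max(|-9.8054| - 1.39, 0) = -8.4154
prox(x) = [2.2987, -8.4154]
||prox(x)||_1 = 2.2987 + 8.4154 = 10.7141


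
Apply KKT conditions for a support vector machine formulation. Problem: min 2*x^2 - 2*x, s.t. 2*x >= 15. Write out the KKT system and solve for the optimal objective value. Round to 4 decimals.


Step 1: Try lambda = 0 (constraint inactive).
x_unc = 2/(2*2) = 0.5
Check: 2*0.5 = 1.0 < 15 -- violated!
Step 2: Constraint must be active: 2*x = 15
x* = 15/2 = 7.5
lambda = (2*2*7.5 - 2)/2 = 14.0
Step 3: Compute optimal value.
f(x*) = 2*7.5^2 - 2*7.5 = 97.5


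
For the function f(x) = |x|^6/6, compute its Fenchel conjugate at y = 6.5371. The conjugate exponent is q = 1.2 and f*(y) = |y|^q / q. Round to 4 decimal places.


The conjugate exponent q satisfies 1/p + 1/q = 1.
p = 6, so q = 6/(6 - 1) = 1.2
|y|^q = 6.5371^1.2 = 9.5162
f*(6.5371) = 9.5162 / 1.2 = 7.9301


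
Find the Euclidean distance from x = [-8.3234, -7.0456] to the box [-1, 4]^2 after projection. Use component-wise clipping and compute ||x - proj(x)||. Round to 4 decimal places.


Project each component onto [-1, 4].
clip(-8.3234) = -1.0, clip(-7.0456) = -1.0
Projection = [-1.0, -1.0]
Squared diffs: [53.6322, 36.5493]
Distance = sqrt(90.1815) = 9.4964


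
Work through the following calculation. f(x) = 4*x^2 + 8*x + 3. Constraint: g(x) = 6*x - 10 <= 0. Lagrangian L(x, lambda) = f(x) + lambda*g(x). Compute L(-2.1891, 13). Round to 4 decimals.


Step 1: Evaluate f(x).
f(-2.1891) = 4*(-2.1891)^2 + 8*(-2.1891) + 3 = 4.6558
Step 2: Evaluate g(x).
g(-2.1891) = 6*-2.1891 - 10 = -23.1346
Step 3: Compute Lagrangian.
L = 4.6558 + 13*-23.1346 = -296.094


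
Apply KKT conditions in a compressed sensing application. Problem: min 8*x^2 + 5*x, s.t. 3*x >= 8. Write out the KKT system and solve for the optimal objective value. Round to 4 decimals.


Step 1: Try lambda = 0 (constraint inactive).
x_unc = -5/(2*8) = -0.3125
Check: 3*-0.3125 = -0.9375 < 8 -- violated!
Step 2: Constraint must be active: 3*x = 8
x* = 8/3 = 2.6667 (rounded; the exact value 8/3 is used below)
lambda = (2*8*(8/3) + 5)/3 = 15.8889
Step 3: Compute optimal value.
f(x*) = 8*(8/3)^2 + 5*(8/3) = 70.2222


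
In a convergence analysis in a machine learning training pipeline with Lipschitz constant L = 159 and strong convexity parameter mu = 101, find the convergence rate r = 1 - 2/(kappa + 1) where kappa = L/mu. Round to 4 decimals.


Step 1: Compute the condition number.
kappa = L/mu = 159/101 = 1.5743
Step 2: Compute the convergence rate.
r = 1 - 2/(kappa + 1) = 1 - 2*mu/(L + mu) = (L - mu)/(L + mu) = 58/260 = 0.2231
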